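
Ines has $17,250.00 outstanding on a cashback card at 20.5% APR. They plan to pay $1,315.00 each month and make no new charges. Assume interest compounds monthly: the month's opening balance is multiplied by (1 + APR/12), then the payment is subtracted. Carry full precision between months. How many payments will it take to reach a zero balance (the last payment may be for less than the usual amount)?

Monthly rate r = 20.5%/12 = 1.70833% = 0.0170833.
Recurrence: B ← B·(1+r) − $1,315.00.
Month 1: interest $294.69; balance after payment $16,229.69.
Month 2: interest $277.26; balance after payment $15,191.94.
Closed form: n = −ln(1 − rB₀/P)/ln(1+r) = −ln(0.7759)/ln(1.01708) ≈ 14.979, so the balance reaches zero during payment 15.

15 months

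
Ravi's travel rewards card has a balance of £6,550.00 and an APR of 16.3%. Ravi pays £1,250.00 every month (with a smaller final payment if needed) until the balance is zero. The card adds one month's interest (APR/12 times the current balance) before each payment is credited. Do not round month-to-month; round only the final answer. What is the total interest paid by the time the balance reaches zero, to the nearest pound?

£293

Monthly rate r = 16.3%/12 = 1.35833% = 0.0135833.
Payoff takes n = ⌈−ln(1 − rB₀/P)/ln(1+r)⌉ = ⌈5.473⌉ = 6 payments; the last is £592.94.
Total paid = 5·£1,250.00 + £592.94 = £6,842.94.
Total interest = total paid − principal = £6,842.94 − £6,550.00 = £292.94.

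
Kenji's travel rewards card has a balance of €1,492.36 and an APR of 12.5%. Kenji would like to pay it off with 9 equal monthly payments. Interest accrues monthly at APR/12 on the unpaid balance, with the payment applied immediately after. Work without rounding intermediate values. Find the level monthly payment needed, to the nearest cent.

€174.57

Monthly rate r = 12.5%/12 = 1.04167% = 0.0104167.
Level-payment amortization: P = B₀·r / (1 − (1+r)^(−n)) = 1492.36·0.0104167 / (1 − 1.01042^(−9)).
Denominator 1 − (1+r)^(−9) = 0.0890480099.
P = 15.5454 / 0.0890480099 ≈ 174.57.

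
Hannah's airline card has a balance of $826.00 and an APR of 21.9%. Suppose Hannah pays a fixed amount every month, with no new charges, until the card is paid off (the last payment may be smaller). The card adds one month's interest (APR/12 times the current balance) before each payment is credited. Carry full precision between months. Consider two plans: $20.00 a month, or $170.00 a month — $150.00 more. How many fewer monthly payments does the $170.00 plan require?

Monthly rate r = 21.9%/12 = 1.825% = 0.01825.
At $20.00/mo: n = ⌈−ln(1 − rB₀/P)/ln(1+r)⌉ = 78 payments (last $9.69); total interest = total paid − $826.00 = $723.69.
At $170.00/mo: 6 payments (last $22.99); total interest $46.99.
Payments saved = 78 − 6 = 72.

72 fewer payments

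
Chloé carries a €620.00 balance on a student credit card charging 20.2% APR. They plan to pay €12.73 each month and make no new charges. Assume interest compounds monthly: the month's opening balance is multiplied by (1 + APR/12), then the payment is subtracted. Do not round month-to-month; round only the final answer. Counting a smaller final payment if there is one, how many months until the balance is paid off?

103 months

Monthly rate r = 20.2%/12 = 1.68333% = 0.0168333.
Recurrence: B ← B·(1+r) − €12.73.
Month 1: interest €10.44; balance after payment €617.71.
Month 2: interest €10.40; balance after payment €615.37.
Closed form: n = −ln(1 − rB₀/P)/ln(1+r) = −ln(0.18015)/ln(1.01683) ≈ 102.674, so the balance reaches zero during payment 103.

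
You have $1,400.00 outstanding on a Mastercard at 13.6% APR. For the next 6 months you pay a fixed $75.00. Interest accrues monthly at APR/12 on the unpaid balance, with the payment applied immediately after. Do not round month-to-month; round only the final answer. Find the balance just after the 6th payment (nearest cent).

$1,034.99

Monthly rate r = 13.6%/12 = 1.13333% = 0.0113333.
Each month: B ← B·(1+r) − $75.00.
Month 1: interest $15.87; balance after payment $1,340.87.
Month 2: interest $15.20; balance after payment $1,281.06.
Month 3: interest $14.52; balance after payment $1,220.58.
Month 4: interest $13.83; balance after payment $1,159.42.
Month 5: interest $13.14; balance after payment $1,097.56.
Month 6: interest $12.44; balance after payment $1,034.99.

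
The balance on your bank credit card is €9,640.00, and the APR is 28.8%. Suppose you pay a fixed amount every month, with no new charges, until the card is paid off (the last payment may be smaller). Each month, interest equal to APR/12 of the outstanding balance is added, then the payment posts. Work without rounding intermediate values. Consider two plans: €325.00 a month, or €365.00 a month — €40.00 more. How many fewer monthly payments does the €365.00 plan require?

Monthly rate r = 28.8%/12 = 2.4% = 0.024.
At €325.00/mo: n = ⌈−ln(1 − rB₀/P)/ln(1+r)⌉ = 53 payments (last €153.18); total interest = total paid − €9,640.00 = €7,413.18.
At €365.00/mo: 43 payments (last €134.18); total interest €5,824.18.
Payments saved = 53 − 43 = 10.

10 fewer payments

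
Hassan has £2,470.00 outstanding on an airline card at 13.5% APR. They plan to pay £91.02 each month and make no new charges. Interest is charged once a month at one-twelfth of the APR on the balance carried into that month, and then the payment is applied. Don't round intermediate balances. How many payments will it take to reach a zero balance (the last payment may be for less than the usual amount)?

Monthly rate r = 13.5%/12 = 1.125% = 0.01125.
Recurrence: B ← B·(1+r) − £91.02.
Month 1: interest £27.79; balance after payment £2,406.77.
Month 2: interest £27.08; balance after payment £2,342.82.
Closed form: n = −ln(1 − rB₀/P)/ln(1+r) = −ln(0.69471)/ln(1.01125) ≈ 32.561, so the balance reaches zero during payment 33.

33 payments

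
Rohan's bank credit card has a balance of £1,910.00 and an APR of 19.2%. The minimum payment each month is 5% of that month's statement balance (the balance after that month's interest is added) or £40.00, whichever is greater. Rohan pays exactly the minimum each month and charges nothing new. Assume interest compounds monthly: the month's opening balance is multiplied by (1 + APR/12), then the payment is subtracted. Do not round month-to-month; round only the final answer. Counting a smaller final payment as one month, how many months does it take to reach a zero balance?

Monthly rate r = 19.2%/12 = 1.6% = 0.016.
While 5% of the post-interest balance exceeds £40.00, each month B ← (B·(1+r))·(1 − 0.05), i.e. B shrinks by the factor (1+r)·0.95 = 0.9652.
This holds for months 1–26. Entering month 27 the balance is £760.47; 5% of the post-interest balance is now below £40.00, so the flat £40.00 minimum applies from here.
From month 27 a fixed £40.00 at rate r clears £760.47 in 23 more payments. Total: 26 + 23 = 49 months.

49 months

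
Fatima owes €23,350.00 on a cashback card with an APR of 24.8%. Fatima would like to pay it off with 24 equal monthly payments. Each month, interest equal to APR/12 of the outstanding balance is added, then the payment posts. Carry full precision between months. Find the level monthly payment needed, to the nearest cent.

€1,243.88

Monthly rate r = 24.8%/12 = 2.06667% = 0.0206667.
Level-payment amortization: P = B₀·r / (1 − (1+r)^(−n)) = 23350.00·0.0206667 / (1 − 1.02067^(−24)).
Denominator 1 − (1+r)^(−24) = 0.387951778.
P = 482.567 / 0.387951778 ≈ 1243.88.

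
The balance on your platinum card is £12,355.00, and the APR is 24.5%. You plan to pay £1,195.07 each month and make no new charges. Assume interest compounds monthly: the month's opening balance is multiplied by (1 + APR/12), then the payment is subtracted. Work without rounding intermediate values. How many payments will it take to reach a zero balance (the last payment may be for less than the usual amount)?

12 payments

Monthly rate r = 24.5%/12 = 2.04167% = 0.0204167.
Recurrence: B ← B·(1+r) − £1,195.07.
Month 1: interest £252.25; balance after payment £11,412.18.
Month 2: interest £233.00; balance after payment £10,450.11.
Closed form: n = −ln(1 − rB₀/P)/ln(1+r) = −ln(0.78893)/ln(1.02042) ≈ 11.730, so the balance reaches zero during payment 12.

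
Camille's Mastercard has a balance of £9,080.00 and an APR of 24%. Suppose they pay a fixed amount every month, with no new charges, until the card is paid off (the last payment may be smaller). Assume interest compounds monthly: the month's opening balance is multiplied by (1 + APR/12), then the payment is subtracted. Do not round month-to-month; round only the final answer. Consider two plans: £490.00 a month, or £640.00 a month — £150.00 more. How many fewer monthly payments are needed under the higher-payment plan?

7 fewer payments

Monthly rate r = 24%/12 = 2% = 0.02.
At £490.00/mo: n = ⌈−ln(1 − rB₀/P)/ln(1+r)⌉ = 24 payments (last £187.90); total interest = total paid − £9,080.00 = £2,377.90.
At £640.00/mo: 17 payments (last £546.47); total interest £1,706.47.
Payments saved = 24 − 17 = 7.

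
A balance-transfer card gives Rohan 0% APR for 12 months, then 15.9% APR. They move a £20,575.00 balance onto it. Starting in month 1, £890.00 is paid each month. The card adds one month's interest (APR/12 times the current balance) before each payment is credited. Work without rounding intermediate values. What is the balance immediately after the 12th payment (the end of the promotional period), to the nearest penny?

£9,895.00

Promo months 1–12 at r₀ = 0%/12 = 0; months 13+ at r₁ = 15.9%/12 = 0.01325.
After month 12 (no interest yet): B = £20,575.00 − 12·£890.00 = £9,895.00.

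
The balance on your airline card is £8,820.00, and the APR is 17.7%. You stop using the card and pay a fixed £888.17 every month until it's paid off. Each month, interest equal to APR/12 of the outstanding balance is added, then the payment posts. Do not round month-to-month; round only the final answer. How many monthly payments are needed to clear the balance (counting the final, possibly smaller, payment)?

Monthly rate r = 17.7%/12 = 1.475% = 0.01475.
Recurrence: B ← B·(1+r) − £888.17.
Month 1: interest £130.09; balance after payment £8,061.92.
Month 2: interest £118.91; balance after payment £7,292.67.
Closed form: n = −ln(1 − rB₀/P)/ln(1+r) = −ln(0.85352)/ln(1.01475) ≈ 10.817, so the balance reaches zero during payment 11.

11 payments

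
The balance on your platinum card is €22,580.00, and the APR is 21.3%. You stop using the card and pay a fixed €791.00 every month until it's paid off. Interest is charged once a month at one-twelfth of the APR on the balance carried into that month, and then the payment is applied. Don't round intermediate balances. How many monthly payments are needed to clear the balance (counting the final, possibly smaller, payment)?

Monthly rate r = 21.3%/12 = 1.775% = 0.01775.
Recurrence: B ← B·(1+r) − €791.00.
Month 1: interest €400.80; balance after payment €22,189.79.
Month 2: interest €393.87; balance after payment €21,792.66.
Closed form: n = −ln(1 − rB₀/P)/ln(1+r) = −ln(0.49331)/ln(1.01775) ≈ 40.162, so the balance reaches zero during payment 41.

41 payments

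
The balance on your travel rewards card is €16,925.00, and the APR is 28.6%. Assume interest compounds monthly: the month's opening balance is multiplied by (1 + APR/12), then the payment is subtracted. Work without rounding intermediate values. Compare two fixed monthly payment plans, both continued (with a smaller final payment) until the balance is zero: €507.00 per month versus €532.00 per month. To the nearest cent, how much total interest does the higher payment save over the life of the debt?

Monthly rate r = 28.6%/12 = 2.38333% = 0.0238333.
At €507.00/mo: n = ⌈−ln(1 − rB₀/P)/ln(1+r)⌉ = 68 payments (last €209.62); total interest = total paid − €16,925.00 = €17,253.62.
At €532.00/mo: 61 payments (last €149.19); total interest €15,144.19.
Interest saved = €17,253.62 − €15,144.19 = €2,109.43.

€2,109.43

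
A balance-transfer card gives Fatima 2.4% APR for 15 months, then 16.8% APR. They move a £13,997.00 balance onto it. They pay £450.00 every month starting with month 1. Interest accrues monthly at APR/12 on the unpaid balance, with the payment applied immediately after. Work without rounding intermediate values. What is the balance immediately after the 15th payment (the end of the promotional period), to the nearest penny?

£7,577.52

Promo months 1–15 at r₀ = 2.4%/12 = 0.002; months 16+ at r₁ = 16.8%/12 = 0.014.
After month 15: iterate B ← B·(1+r₀) − £450.00 for 15 months → £7,577.52.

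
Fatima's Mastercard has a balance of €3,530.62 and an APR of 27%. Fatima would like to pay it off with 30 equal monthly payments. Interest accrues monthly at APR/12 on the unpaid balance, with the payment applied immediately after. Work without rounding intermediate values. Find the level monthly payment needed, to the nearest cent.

€163.11

Monthly rate r = 27%/12 = 2.25% = 0.0225.
Level-payment amortization: P = B₀·r / (1 − (1+r)^(−n)) = 3530.62·0.0225 / (1 − 1.0225^(−30)).
Denominator 1 − (1+r)^(−30) = 0.487019922.
P = 79.4389 / 0.487019922 ≈ 163.11.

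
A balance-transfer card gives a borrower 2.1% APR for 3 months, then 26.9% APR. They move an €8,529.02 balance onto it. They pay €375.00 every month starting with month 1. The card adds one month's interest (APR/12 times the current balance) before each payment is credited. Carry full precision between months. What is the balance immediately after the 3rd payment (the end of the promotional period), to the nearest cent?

Promo months 1–3 at r₀ = 2.1%/12 = 0.00175; months 4+ at r₁ = 26.9%/12 = 0.0224167.
After month 3: iterate B ← B·(1+r₀) − €375.00 for 3 months → €7,446.91.

€7,446.91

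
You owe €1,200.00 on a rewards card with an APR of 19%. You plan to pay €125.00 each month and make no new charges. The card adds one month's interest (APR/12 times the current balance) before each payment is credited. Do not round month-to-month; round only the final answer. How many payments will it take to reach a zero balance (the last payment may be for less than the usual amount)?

11 months

Monthly rate r = 19%/12 = 1.58333% = 0.0158333.
Recurrence: B ← B·(1+r) − €125.00.
Month 1: interest €19.00; balance after payment €1,094.00.
Month 2: interest €17.32; balance after payment €986.32.
Closed form: n = −ln(1 − rB₀/P)/ln(1+r) = −ln(0.848)/ln(1.01583) ≈ 10.495, so the balance reaches zero during payment 11.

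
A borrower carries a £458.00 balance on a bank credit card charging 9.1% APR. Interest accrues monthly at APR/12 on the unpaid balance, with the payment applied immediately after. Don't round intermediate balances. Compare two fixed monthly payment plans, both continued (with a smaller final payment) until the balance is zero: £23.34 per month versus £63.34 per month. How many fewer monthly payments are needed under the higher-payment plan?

Monthly rate r = 9.1%/12 = 0.758333% = 0.00758333.
At £23.34/mo: n = ⌈−ln(1 − rB₀/P)/ln(1+r)⌉ = 22 payments (last £7.64); total interest = total paid − £458.00 = £39.78.
At £63.34/mo: 8 payments (last £29.50); total interest £14.88.
Payments saved = 22 − 8 = 14.

14 fewer payments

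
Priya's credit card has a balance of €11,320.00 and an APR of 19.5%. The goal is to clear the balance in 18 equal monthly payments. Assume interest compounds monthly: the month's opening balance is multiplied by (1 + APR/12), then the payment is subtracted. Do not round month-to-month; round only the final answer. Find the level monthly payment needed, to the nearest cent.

Monthly rate r = 19.5%/12 = 1.625% = 0.01625.
Level-payment amortization: P = B₀·r / (1 − (1+r)^(−n)) = 11320.00·0.01625 / (1 − 1.01625^(−18)).
Denominator 1 − (1+r)^(−18) = 0.251847821.
P = 183.95 / 0.251847821 ≈ 730.40.

€730.40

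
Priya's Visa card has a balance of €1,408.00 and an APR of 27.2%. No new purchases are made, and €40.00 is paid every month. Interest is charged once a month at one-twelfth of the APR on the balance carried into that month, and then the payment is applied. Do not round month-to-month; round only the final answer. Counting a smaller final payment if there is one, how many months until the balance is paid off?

Monthly rate r = 27.2%/12 = 2.26667% = 0.0226667.
Recurrence: B ← B·(1+r) − €40.00.
Month 1: interest €31.91; balance after payment €1,399.91.
Month 2: interest €31.73; balance after payment €1,391.65.
Closed form: n = −ln(1 − rB₀/P)/ln(1+r) = −ln(0.20213)/ln(1.02267) ≈ 71.333, so the balance reaches zero during payment 72.

72 payments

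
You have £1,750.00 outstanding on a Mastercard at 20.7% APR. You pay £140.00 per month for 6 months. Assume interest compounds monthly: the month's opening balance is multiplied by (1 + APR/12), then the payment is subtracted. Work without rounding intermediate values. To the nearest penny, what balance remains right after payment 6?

Monthly rate r = 20.7%/12 = 1.725% = 0.01725.
Each month: B ← B·(1+r) − £140.00.
Month 1: interest £30.19; balance after payment £1,640.19.
Month 2: interest £28.29; balance after payment £1,528.48.
Month 3: interest £26.37; balance after payment £1,414.85.
Month 4: interest £24.41; balance after payment £1,299.25.
Month 5: interest £22.41; balance after payment £1,181.67.
Month 6: interest £20.38; balance after payment £1,062.05.

£1,062.05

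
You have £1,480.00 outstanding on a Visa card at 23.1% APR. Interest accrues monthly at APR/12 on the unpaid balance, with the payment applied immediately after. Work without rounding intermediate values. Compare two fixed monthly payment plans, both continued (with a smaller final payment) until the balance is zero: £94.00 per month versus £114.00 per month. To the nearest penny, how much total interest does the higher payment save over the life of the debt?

£60.82

Monthly rate r = 23.1%/12 = 1.925% = 0.01925.
At £94.00/mo: n = ⌈−ln(1 − rB₀/P)/ln(1+r)⌉ = 19 payments (last £88.22); total interest = total paid − £1,480.00 = £300.22.
At £114.00/mo: 16 payments (last £9.40); total interest £239.40.
Interest saved = £300.22 − £239.40 = £60.82.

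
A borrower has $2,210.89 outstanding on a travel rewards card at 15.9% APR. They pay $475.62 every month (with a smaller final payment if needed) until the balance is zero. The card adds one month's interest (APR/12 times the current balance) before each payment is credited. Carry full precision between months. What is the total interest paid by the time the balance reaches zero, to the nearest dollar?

Monthly rate r = 15.9%/12 = 1.325% = 0.01325.
Payoff takes n = ⌈−ln(1 − rB₀/P)/ln(1+r)⌉ = ⌈4.829⌉ = 5 payments; the last is $394.95.
Total paid = 4·$475.62 + $394.95 = $2,297.43.
Total interest = total paid − principal = $2,297.43 − $2,210.89 = $86.54.

$87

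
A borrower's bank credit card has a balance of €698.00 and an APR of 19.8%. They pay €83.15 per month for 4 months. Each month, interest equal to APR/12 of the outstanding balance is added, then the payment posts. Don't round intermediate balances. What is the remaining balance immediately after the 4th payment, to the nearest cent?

€404.30

Monthly rate r = 19.8%/12 = 1.65% = 0.0165.
Each month: B ← B·(1+r) − €83.15.
Month 1: interest €11.52; balance after payment €626.37.
Month 2: interest €10.34; balance after payment €553.55.
Month 3: interest €9.13; balance after payment €479.54.
Month 4: interest €7.91; balance after payment €404.30.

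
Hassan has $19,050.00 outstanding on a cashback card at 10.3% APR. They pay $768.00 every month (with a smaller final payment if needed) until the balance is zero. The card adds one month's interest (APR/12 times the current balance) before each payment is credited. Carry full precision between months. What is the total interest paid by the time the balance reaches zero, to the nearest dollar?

Monthly rate r = 10.3%/12 = 0.858333% = 0.00858333.
Payoff takes n = ⌈−ln(1 − rB₀/P)/ln(1+r)⌉ = ⌈28.012⌉ = 29 payments; the last is $9.11.
Total paid = 28·$768.00 + $9.11 = $21,513.11.
Total interest = total paid − principal = $21,513.11 − $19,050.00 = $2,463.11.

$2,463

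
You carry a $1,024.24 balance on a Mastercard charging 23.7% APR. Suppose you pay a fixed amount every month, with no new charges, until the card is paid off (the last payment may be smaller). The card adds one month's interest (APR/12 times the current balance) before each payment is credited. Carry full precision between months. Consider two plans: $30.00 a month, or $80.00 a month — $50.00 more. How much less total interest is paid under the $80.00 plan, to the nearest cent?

Monthly rate r = 23.7%/12 = 1.975% = 0.01975.
At $30.00/mo: n = ⌈−ln(1 − rB₀/P)/ln(1+r)⌉ = 58 payments (last $10.77); total interest = total paid − $1,024.24 = $696.53.
At $80.00/mo: 15 payments (last $72.46); total interest $168.22.
Interest saved = $696.53 − $168.22 = $528.31.

$528.31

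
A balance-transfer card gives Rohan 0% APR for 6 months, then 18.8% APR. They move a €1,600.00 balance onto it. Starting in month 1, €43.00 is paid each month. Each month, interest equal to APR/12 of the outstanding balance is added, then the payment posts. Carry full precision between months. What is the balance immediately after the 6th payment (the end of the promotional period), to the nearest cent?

Promo months 1–6 at r₀ = 0%/12 = 0; months 7+ at r₁ = 18.8%/12 = 0.0156667.
After month 6 (no interest yet): B = €1,600.00 − 6·€43.00 = €1,342.00.

€1,342.00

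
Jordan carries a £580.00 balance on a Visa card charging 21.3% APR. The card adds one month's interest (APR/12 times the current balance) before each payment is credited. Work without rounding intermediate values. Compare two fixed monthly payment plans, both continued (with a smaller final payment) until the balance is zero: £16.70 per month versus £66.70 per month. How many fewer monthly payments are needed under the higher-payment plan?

Monthly rate r = 21.3%/12 = 1.775% = 0.01775.
At £16.70/mo: n = ⌈−ln(1 − rB₀/P)/ln(1+r)⌉ = 55 payments (last £7.86); total interest = total paid − £580.00 = £329.66.
At £66.70/mo: 10 payments (last £35.40); total interest £55.70.
Payments saved = 55 − 10 = 45.

45 fewer payments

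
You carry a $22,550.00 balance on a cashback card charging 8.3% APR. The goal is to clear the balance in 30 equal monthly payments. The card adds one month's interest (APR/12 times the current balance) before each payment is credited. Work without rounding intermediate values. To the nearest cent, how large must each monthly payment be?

$834.93

Monthly rate r = 8.3%/12 = 0.691667% = 0.00691667.
Level-payment amortization: P = B₀·r / (1 − (1+r)^(−n)) = 22550.00·0.00691667 / (1 − 1.00692^(−30)).
Denominator 1 − (1+r)^(−30) = 0.186806091.
P = 155.971 / 0.186806091 ≈ 834.93.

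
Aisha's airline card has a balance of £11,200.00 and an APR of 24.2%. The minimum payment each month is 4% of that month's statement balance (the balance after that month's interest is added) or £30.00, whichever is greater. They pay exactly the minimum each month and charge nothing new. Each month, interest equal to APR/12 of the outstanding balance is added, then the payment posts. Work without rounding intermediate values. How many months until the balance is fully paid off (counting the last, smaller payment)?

165 months

Monthly rate r = 24.2%/12 = 2.01667% = 0.0201667.
While 4% of the post-interest balance exceeds £30.00, each month B ← (B·(1+r))·(1 − 0.04), i.e. B shrinks by the factor (1+r)·0.96 = 0.97936.
This holds for months 1–131. Entering month 132 the balance is £728.90; 4% of the post-interest balance is now below £30.00, so the flat £30.00 minimum applies from here.
From month 132 a fixed £30.00 at rate r clears £728.90 in 34 more payments. Total: 131 + 34 = 165 months.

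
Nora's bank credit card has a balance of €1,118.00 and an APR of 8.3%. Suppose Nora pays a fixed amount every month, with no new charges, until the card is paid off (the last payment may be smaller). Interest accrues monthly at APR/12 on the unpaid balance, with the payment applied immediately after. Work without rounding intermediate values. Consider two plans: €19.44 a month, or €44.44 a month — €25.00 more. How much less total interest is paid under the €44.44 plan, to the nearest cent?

€197.75

Monthly rate r = 8.3%/12 = 0.691667% = 0.00691667.
At €19.44/mo: n = ⌈−ln(1 − rB₀/P)/ln(1+r)⌉ = 74 payments (last €11.17); total interest = total paid − €1,118.00 = €312.29.
At €44.44/mo: 28 payments (last €32.66); total interest €114.54.
Interest saved = €312.29 − €114.54 = €197.75.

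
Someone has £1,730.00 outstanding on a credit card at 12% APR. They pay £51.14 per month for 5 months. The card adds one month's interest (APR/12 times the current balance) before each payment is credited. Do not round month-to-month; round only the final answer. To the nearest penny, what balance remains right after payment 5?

£1,557.38

Monthly rate r = 12%/12 = 1% = 0.01.
Each month: B ← B·(1+r) − £51.14.
Month 1: interest £17.30; balance after payment £1,696.16.
Month 2: interest £16.96; balance after payment £1,661.98.
Month 3: interest £16.62; balance after payment £1,627.46.
Month 4: interest £16.27; balance after payment £1,592.60.
Month 5: interest £15.93; balance after payment £1,557.38.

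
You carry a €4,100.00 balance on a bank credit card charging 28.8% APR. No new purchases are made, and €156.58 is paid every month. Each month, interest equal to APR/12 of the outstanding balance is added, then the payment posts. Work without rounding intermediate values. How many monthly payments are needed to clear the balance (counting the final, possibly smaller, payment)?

Monthly rate r = 28.8%/12 = 2.4% = 0.024.
Recurrence: B ← B·(1+r) − €156.58.
Month 1: interest €98.40; balance after payment €4,041.82.
Month 2: interest €97.00; balance after payment €3,982.24.
Closed form: n = −ln(1 − rB₀/P)/ln(1+r) = −ln(0.37157)/ln(1.024) ≈ 41.744, so the balance reaches zero during payment 42.

42 payments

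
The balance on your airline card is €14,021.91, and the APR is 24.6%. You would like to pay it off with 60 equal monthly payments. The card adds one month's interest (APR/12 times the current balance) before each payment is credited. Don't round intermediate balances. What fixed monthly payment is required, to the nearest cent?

€408.28

Monthly rate r = 24.6%/12 = 2.05% = 0.0205.
Level-payment amortization: P = B₀·r / (1 − (1+r)^(−n)) = 14021.91·0.0205 / (1 − 1.0205^(−60)).
Denominator 1 − (1+r)^(−60) = 0.704049242.
P = 287.449 / 0.704049242 ≈ 408.28.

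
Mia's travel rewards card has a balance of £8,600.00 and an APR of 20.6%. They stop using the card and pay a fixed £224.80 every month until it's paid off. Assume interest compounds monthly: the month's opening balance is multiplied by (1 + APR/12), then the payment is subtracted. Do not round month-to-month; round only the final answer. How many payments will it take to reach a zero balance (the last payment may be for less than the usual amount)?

63 payments

Monthly rate r = 20.6%/12 = 1.71667% = 0.0171667.
Recurrence: B ← B·(1+r) − £224.80.
Month 1: interest £147.63; balance after payment £8,522.83.
Month 2: interest £146.31; balance after payment £8,444.34.
Closed form: n = −ln(1 − rB₀/P)/ln(1+r) = −ln(0.34327)/ln(1.01717) ≈ 62.819, so the balance reaches zero during payment 63.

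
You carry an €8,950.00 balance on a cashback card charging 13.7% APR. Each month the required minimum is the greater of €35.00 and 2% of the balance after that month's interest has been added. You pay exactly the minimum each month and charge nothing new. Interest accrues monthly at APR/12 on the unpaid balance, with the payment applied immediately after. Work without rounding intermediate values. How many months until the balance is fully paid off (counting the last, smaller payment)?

259 months

Monthly rate r = 13.7%/12 = 1.14167% = 0.0114167.
While 2% of the post-interest balance exceeds €35.00, each month B ← (B·(1+r))·(1 − 0.02), i.e. B shrinks by the factor (1+r)·0.98 = 0.99119.
This holds for months 1–186. Entering month 187 the balance is €1,725.33; 2% of the post-interest balance is now below €35.00, so the flat €35.00 minimum applies from here.
From month 187 a fixed €35.00 at rate r clears €1,725.33 in 73 more payments. Total: 186 + 73 = 259 months.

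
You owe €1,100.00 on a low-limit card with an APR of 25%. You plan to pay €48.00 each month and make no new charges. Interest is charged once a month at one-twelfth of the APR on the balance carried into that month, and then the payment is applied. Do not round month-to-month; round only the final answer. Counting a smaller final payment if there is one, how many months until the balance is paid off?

32 payments

Monthly rate r = 25%/12 = 2.08333% = 0.0208333.
Recurrence: B ← B·(1+r) − €48.00.
Month 1: interest €22.92; balance after payment €1,074.92.
Month 2: interest €22.39; balance after payment €1,049.31.
Closed form: n = −ln(1 − rB₀/P)/ln(1+r) = −ln(0.52257)/ln(1.02083) ≈ 31.475, so the balance reaches zero during payment 32.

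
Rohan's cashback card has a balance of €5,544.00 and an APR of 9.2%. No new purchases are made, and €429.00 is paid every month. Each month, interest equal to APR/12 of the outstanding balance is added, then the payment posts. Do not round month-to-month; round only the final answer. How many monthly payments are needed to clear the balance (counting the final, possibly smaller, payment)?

Monthly rate r = 9.2%/12 = 0.766667% = 0.00766667.
Recurrence: B ← B·(1+r) − €429.00.
Month 1: interest €42.50; balance after payment €5,157.50.
Month 2: interest €39.54; balance after payment €4,768.04.
Closed form: n = −ln(1 − rB₀/P)/ln(1+r) = −ln(0.90092)/ln(1.00767) ≈ 13.661, so the balance reaches zero during payment 14.

14 months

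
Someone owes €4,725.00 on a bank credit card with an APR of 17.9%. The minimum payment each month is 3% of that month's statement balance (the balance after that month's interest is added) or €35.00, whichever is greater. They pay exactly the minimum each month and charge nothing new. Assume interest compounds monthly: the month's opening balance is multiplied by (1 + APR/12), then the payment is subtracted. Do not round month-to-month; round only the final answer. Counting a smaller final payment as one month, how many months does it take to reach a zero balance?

136 months

Monthly rate r = 17.9%/12 = 1.49167% = 0.0149167.
While 3% of the post-interest balance exceeds €35.00, each month B ← (B·(1+r))·(1 − 0.03), i.e. B shrinks by the factor (1+r)·0.97 = 0.98447.
This holds for months 1–91. Entering month 92 the balance is €1,137.09; 3% of the post-interest balance is now below €35.00, so the flat €35.00 minimum applies from here.
From month 92 a fixed €35.00 at rate r clears €1,137.09 in 45 more payments. Total: 91 + 45 = 136 months.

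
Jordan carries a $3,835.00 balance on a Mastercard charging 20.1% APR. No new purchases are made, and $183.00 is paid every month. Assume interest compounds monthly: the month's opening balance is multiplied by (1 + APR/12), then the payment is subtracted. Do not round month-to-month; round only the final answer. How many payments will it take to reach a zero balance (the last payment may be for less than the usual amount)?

27 payments

Monthly rate r = 20.1%/12 = 1.675% = 0.01675.
Recurrence: B ← B·(1+r) − $183.00.
Month 1: interest $64.24; balance after payment $3,716.24.
Month 2: interest $62.25; balance after payment $3,595.48.
Closed form: n = −ln(1 − rB₀/P)/ln(1+r) = −ln(0.64898)/ln(1.01675) ≈ 26.028, so the balance reaches zero during payment 27.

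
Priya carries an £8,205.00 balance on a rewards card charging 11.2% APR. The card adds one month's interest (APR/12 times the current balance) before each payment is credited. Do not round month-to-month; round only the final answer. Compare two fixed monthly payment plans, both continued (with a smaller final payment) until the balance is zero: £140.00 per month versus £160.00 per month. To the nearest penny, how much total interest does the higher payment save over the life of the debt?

Monthly rate r = 11.2%/12 = 0.933333% = 0.00933333.
At £140.00/mo: n = ⌈−ln(1 − rB₀/P)/ln(1+r)⌉ = 86 payments (last £33.41); total interest = total paid − £8,205.00 = £3,728.41.
At £160.00/mo: 71 payments (last £16.99); total interest £3,011.99.
Interest saved = £3,728.41 − £3,011.99 = £716.42.

£716.42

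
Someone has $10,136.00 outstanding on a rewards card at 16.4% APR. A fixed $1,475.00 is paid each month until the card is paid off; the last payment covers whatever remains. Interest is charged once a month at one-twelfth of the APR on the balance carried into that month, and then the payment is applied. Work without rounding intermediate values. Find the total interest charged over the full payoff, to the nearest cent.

Monthly rate r = 16.4%/12 = 1.36667% = 0.0136667.
Payoff takes n = ⌈−ln(1 − rB₀/P)/ln(1+r)⌉ = ⌈7.265⌉ = 8 payments; the last is $393.56.
Total paid = 7·$1,475.00 + $393.56 = $10,718.56.
Total interest = total paid − principal = $10,718.56 − $10,136.00 = $582.56.

$582.56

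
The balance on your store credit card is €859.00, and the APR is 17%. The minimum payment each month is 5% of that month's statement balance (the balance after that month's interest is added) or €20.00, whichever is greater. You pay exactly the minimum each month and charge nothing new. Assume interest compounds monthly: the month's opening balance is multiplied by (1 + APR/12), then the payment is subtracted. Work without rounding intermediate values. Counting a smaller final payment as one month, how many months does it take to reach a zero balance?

Monthly rate r = 17%/12 = 1.41667% = 0.0141667.
While 5% of the post-interest balance exceeds €20.00, each month B ← (B·(1+r))·(1 − 0.05), i.e. B shrinks by the factor (1+r)·0.95 = 0.96346.
This holds for months 1–21. Entering month 22 the balance is €393.08; 5% of the post-interest balance is now below €20.00, so the flat €20.00 minimum applies from here.
From month 22 a fixed €20.00 at rate r clears €393.08 in 24 more payments. Total: 21 + 24 = 45 months.

45 months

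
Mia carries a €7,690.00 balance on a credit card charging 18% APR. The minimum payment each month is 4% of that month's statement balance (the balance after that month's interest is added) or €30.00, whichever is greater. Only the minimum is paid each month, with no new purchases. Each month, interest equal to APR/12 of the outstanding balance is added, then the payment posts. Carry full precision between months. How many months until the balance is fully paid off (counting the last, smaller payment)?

Monthly rate r = 18%/12 = 1.5% = 0.015.
While 4% of the post-interest balance exceeds €30.00, each month B ← (B·(1+r))·(1 − 0.04), i.e. B shrinks by the factor (1+r)·0.96 = 0.9744.
This holds for months 1–91. Entering month 92 the balance is €726.14; 4% of the post-interest balance is now below €30.00, so the flat €30.00 minimum applies from here.
From month 92 a fixed €30.00 at rate r clears €726.14 in 31 more payments. Total: 91 + 31 = 122 months.

122 months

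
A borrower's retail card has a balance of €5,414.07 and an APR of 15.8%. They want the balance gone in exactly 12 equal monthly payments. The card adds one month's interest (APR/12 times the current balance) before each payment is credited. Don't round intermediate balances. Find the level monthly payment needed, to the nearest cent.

Monthly rate r = 15.8%/12 = 1.31667% = 0.0131667.
Level-payment amortization: P = B₀·r / (1 − (1+r)^(−n)) = 5414.07·0.0131667 / (1 − 1.01317^(−12)).
Denominator 1 − (1+r)^(−12) = 0.145269338.
P = 71.2853 / 0.145269338 ≈ 490.71.

€490.71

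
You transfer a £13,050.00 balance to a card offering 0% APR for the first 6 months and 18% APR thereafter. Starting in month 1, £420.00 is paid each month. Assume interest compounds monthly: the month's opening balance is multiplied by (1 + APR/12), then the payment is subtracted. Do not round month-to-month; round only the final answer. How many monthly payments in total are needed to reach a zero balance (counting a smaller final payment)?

Promo months 1–6 at r₀ = 0%/12 = 0; months 7+ at r₁ = 18%/12 = 0.015.
After month 6 (no interest yet): B = £13,050.00 − 6·£420.00 = £10,530.00.
Then at r₁ with £420.00/mo: n₂ = −ln(1 − r₁·B/P)/ln(1+r₁) ≈ 31.68 → 32 more payments.

38 payments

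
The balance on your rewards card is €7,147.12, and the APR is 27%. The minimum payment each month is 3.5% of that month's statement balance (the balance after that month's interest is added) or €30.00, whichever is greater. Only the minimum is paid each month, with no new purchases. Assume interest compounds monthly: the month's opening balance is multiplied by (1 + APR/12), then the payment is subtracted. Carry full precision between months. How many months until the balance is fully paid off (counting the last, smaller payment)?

205 months

Monthly rate r = 27%/12 = 2.25% = 0.0225.
While 3.5% of the post-interest balance exceeds €30.00, each month B ← (B·(1+r))·(1 − 0.035), i.e. B shrinks by the factor (1+r)·0.965 = 0.98671.
This holds for months 1–161. Entering month 162 the balance is €829.51; 3.5% of the post-interest balance is now below €30.00, so the flat €30.00 minimum applies from here.
From month 162 a fixed €30.00 at rate r clears €829.51 in 44 more payments. Total: 161 + 44 = 205 months.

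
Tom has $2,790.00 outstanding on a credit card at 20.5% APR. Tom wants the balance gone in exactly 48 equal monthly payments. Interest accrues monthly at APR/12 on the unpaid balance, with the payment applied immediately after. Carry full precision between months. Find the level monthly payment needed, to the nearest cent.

$85.65

Monthly rate r = 20.5%/12 = 1.70833% = 0.0170833.
Level-payment amortization: P = B₀·r / (1 − (1+r)^(−n)) = 2790.00·0.0170833 / (1 − 1.01708^(−48)).
Denominator 1 − (1+r)^(−48) = 0.556507592.
P = 47.6625 / 0.556507592 ≈ 85.65.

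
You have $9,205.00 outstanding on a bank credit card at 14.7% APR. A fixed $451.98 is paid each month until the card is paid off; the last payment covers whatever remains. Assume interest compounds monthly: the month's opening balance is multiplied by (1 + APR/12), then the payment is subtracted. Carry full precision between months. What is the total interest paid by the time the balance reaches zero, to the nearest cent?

Monthly rate r = 14.7%/12 = 1.225% = 0.01225.
Payoff takes n = ⌈−ln(1 − rB₀/P)/ln(1+r)⌉ = ⌈23.571⌉ = 24 payments; the last is $258.84.
Total paid = 23·$451.98 + $258.84 = $10,654.38.
Total interest = total paid − principal = $10,654.38 − $9,205.00 = $1,449.38.

$1,449.38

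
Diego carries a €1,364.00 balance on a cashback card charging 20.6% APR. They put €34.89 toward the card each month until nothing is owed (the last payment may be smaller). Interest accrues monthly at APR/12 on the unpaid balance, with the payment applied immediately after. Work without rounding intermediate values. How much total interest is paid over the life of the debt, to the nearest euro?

Monthly rate r = 20.6%/12 = 1.71667% = 0.0171667.
Payoff takes n = ⌈−ln(1 − rB₀/P)/ln(1+r)⌉ = ⌈65.335⌉ = 66 payments; the last is €11.74.
Total paid = 65·€34.89 + €11.74 = €2,279.59.
Total interest = total paid − principal = €2,279.59 − €1,364.00 = €915.59.

€916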